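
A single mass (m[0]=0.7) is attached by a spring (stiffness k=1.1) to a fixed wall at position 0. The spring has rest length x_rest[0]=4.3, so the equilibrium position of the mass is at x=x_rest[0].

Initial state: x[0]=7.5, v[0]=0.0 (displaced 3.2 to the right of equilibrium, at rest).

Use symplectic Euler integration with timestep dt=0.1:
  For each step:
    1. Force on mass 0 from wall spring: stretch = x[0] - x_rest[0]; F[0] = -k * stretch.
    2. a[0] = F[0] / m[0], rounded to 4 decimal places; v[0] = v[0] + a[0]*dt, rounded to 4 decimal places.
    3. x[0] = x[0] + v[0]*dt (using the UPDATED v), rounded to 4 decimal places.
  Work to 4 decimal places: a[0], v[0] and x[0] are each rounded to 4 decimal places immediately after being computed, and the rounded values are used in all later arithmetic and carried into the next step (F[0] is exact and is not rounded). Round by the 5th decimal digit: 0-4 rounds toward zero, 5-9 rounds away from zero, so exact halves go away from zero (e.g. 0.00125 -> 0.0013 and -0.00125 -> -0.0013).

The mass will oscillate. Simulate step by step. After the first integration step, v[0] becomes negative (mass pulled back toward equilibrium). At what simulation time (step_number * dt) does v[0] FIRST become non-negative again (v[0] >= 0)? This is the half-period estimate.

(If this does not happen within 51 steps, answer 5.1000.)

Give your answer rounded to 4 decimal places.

Answer: 2.6000

Derivation:
Step 0: x=[7.5000] v=[0.0000]
Step 1: x=[7.4497] v=[-0.5029]
Step 2: x=[7.3499] v=[-0.9979]
Step 3: x=[7.2022] v=[-1.4772]
Step 4: x=[7.0089] v=[-1.9333]
Step 5: x=[6.7730] v=[-2.3590]
Step 6: x=[6.4982] v=[-2.7476]
Step 7: x=[6.1889] v=[-3.0930]
Step 8: x=[5.8499] v=[-3.3898]
Step 9: x=[5.4866] v=[-3.6334]
Step 10: x=[5.1046] v=[-3.8199]
Step 11: x=[4.7100] v=[-3.9463]
Step 12: x=[4.3089] v=[-4.0107]
Step 13: x=[3.9077] v=[-4.0121]
Step 14: x=[3.5127] v=[-3.9505]
Step 15: x=[3.1300] v=[-3.8268]
Step 16: x=[2.7657] v=[-3.6429]
Step 17: x=[2.4255] v=[-3.4018]
Step 18: x=[2.1148] v=[-3.1072]
Step 19: x=[1.8384] v=[-2.7638]
Step 20: x=[1.6007] v=[-2.3770]
Step 21: x=[1.4054] v=[-1.9528]
Step 22: x=[1.2556] v=[-1.4979]
Step 23: x=[1.1537] v=[-1.0195]
Step 24: x=[1.1012] v=[-0.5251]
Step 25: x=[1.0990] v=[-0.0224]
Step 26: x=[1.1471] v=[0.4806]
First v>=0 after going negative at step 26, time=2.6000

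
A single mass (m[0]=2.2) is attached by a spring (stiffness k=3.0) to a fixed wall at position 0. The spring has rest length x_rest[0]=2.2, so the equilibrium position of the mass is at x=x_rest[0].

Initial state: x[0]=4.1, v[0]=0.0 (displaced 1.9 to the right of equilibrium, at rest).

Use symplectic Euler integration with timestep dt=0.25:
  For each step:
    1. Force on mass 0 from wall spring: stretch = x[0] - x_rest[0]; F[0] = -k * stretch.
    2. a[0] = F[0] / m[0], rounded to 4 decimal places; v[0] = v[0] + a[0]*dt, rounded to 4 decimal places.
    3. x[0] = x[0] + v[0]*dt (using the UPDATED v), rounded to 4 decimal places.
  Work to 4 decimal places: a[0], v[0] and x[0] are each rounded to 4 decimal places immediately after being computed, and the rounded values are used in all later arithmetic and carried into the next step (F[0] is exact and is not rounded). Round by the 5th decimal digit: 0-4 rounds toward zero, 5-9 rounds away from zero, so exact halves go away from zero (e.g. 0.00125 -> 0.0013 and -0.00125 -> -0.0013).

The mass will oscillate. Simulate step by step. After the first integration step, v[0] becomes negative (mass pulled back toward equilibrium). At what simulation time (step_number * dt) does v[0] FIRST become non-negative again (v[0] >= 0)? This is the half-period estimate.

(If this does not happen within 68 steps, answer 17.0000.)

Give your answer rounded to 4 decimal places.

Answer: 2.7500

Derivation:
Step 0: x=[4.1000] v=[0.0000]
Step 1: x=[3.9381] v=[-0.6477]
Step 2: x=[3.6281] v=[-1.2402]
Step 3: x=[3.1963] v=[-1.7271]
Step 4: x=[2.6796] v=[-2.0668]
Step 5: x=[2.1220] v=[-2.2303]
Step 6: x=[1.5711] v=[-2.2037]
Step 7: x=[1.0738] v=[-1.9893]
Step 8: x=[0.6725] v=[-1.6054]
Step 9: x=[0.4013] v=[-1.0847]
Step 10: x=[0.2834] v=[-0.4715]
Step 11: x=[0.3289] v=[0.1819]
First v>=0 after going negative at step 11, time=2.7500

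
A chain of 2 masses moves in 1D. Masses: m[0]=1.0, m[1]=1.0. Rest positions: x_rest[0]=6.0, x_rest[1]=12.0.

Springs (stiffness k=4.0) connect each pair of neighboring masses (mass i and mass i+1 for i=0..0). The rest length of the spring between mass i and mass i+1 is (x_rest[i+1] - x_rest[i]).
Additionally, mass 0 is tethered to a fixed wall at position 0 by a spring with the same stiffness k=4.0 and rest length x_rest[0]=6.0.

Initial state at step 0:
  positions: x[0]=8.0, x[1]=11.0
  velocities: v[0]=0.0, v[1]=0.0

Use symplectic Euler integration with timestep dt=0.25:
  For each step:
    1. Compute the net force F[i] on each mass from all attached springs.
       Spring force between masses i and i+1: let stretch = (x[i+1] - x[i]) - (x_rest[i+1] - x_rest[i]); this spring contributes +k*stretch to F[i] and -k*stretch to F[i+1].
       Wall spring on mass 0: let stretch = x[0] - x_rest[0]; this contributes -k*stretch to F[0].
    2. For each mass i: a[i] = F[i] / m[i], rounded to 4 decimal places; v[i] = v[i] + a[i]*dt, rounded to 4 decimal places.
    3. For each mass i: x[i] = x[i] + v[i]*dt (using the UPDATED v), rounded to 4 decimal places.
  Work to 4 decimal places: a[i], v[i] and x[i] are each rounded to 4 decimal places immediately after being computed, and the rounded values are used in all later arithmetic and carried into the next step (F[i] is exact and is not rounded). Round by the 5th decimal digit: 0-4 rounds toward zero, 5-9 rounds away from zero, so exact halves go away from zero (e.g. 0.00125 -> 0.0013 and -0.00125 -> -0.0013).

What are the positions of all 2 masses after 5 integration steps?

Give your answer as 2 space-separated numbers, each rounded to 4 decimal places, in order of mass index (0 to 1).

Answer: 5.7138 12.1445

Derivation:
Step 0: x=[8.0000 11.0000] v=[0.0000 0.0000]
Step 1: x=[6.7500 11.7500] v=[-5.0000 3.0000]
Step 2: x=[5.0625 12.7500] v=[-6.7500 4.0000]
Step 3: x=[4.0313 13.3281] v=[-4.1250 2.3125]
Step 4: x=[4.3164 13.0820] v=[1.1405 -0.9843]
Step 5: x=[5.7138 12.1445] v=[5.5897 -3.7499]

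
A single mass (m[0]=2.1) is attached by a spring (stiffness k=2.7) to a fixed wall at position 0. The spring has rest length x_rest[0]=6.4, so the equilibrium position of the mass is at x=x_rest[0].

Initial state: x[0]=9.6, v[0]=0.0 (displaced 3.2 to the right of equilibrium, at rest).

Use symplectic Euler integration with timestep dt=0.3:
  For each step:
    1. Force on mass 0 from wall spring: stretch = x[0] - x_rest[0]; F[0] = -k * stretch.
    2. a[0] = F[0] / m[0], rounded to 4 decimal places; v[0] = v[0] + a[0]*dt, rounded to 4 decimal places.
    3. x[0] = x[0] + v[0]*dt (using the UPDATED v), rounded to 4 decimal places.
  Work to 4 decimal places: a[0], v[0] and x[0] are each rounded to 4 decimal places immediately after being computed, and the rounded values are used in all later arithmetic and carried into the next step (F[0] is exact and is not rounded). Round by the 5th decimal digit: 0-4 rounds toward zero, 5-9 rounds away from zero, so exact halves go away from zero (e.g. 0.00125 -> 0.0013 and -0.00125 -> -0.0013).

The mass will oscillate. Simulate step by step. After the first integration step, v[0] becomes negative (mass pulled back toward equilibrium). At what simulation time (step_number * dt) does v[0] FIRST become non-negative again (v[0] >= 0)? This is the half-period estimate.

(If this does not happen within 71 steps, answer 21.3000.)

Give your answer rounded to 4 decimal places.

Step 0: x=[9.6000] v=[0.0000]
Step 1: x=[9.2297] v=[-1.2343]
Step 2: x=[8.5320] v=[-2.3258]
Step 3: x=[7.5876] v=[-3.1481]
Step 4: x=[6.5057] v=[-3.6062]
Step 5: x=[5.4116] v=[-3.6470]
Step 6: x=[4.4319] v=[-3.2658]
Step 7: x=[3.6799] v=[-2.5067]
Step 8: x=[3.2427] v=[-1.4575]
Step 9: x=[3.1708] v=[-0.2397]
Step 10: x=[3.4725] v=[1.0058]
First v>=0 after going negative at step 10, time=3.0000

Answer: 3.0000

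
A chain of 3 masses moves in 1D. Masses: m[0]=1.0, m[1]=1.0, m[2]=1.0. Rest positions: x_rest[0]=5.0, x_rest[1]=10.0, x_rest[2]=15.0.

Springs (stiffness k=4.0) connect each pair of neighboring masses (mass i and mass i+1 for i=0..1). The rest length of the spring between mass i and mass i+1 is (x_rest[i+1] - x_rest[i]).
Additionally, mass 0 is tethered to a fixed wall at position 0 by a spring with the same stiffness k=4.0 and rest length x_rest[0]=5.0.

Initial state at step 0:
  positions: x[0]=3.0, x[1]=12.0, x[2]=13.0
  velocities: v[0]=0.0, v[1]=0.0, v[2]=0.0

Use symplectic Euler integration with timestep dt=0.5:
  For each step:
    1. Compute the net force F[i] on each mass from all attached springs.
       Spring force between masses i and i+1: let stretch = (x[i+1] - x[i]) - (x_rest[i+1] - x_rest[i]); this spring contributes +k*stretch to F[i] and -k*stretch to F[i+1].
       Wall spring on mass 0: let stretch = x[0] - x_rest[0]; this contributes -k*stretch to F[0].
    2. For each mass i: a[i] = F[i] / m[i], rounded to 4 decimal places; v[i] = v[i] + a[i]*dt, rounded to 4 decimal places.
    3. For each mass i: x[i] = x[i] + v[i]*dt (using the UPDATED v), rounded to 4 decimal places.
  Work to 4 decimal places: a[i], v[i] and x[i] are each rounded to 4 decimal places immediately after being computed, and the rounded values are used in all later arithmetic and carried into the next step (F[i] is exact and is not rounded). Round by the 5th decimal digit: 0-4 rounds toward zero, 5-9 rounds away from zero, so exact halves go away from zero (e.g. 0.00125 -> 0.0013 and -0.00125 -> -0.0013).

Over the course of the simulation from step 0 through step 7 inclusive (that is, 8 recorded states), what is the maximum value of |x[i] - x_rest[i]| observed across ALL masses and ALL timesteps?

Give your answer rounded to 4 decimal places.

Answer: 6.0000

Derivation:
Step 0: x=[3.0000 12.0000 13.0000] v=[0.0000 0.0000 0.0000]
Step 1: x=[9.0000 4.0000 17.0000] v=[12.0000 -16.0000 8.0000]
Step 2: x=[1.0000 14.0000 13.0000] v=[-16.0000 20.0000 -8.0000]
Step 3: x=[5.0000 10.0000 15.0000] v=[8.0000 -8.0000 4.0000]
Step 4: x=[9.0000 6.0000 17.0000] v=[8.0000 -8.0000 4.0000]
Step 5: x=[1.0000 16.0000 13.0000] v=[-16.0000 20.0000 -8.0000]
Step 6: x=[7.0000 8.0000 17.0000] v=[12.0000 -16.0000 8.0000]
Step 7: x=[7.0000 8.0000 17.0000] v=[0.0000 0.0000 0.0000]
Max displacement = 6.0000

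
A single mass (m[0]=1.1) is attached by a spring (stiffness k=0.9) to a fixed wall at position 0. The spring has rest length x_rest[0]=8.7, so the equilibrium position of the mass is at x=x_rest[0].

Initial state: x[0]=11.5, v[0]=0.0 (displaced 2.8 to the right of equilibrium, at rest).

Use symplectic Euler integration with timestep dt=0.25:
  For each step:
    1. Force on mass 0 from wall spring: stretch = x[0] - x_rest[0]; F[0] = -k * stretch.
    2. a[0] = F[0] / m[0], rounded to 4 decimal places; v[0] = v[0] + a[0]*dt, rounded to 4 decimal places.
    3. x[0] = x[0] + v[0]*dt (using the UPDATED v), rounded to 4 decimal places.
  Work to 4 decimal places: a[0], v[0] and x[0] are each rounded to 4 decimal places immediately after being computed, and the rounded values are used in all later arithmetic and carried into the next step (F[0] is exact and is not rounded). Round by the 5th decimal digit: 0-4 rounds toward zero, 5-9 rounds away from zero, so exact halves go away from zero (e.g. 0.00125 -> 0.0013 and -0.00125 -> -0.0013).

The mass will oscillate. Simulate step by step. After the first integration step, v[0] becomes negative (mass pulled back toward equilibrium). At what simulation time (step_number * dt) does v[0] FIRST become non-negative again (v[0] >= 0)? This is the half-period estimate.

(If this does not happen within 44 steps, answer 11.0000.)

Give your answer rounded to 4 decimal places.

Step 0: x=[11.5000] v=[0.0000]
Step 1: x=[11.3568] v=[-0.5727]
Step 2: x=[11.0778] v=[-1.1161]
Step 3: x=[10.6772] v=[-1.6025]
Step 4: x=[10.1755] v=[-2.0069]
Step 5: x=[9.5983] v=[-2.3087]
Step 6: x=[8.9752] v=[-2.4925]
Step 7: x=[8.3380] v=[-2.5488]
Step 8: x=[7.7193] v=[-2.4748]
Step 9: x=[7.1508] v=[-2.2742]
Step 10: x=[6.6615] v=[-1.9573]
Step 11: x=[6.2764] v=[-1.5403]
Step 12: x=[6.0153] v=[-1.0446]
Step 13: x=[5.8914] v=[-0.4955]
Step 14: x=[5.9112] v=[0.0790]
First v>=0 after going negative at step 14, time=3.5000

Answer: 3.5000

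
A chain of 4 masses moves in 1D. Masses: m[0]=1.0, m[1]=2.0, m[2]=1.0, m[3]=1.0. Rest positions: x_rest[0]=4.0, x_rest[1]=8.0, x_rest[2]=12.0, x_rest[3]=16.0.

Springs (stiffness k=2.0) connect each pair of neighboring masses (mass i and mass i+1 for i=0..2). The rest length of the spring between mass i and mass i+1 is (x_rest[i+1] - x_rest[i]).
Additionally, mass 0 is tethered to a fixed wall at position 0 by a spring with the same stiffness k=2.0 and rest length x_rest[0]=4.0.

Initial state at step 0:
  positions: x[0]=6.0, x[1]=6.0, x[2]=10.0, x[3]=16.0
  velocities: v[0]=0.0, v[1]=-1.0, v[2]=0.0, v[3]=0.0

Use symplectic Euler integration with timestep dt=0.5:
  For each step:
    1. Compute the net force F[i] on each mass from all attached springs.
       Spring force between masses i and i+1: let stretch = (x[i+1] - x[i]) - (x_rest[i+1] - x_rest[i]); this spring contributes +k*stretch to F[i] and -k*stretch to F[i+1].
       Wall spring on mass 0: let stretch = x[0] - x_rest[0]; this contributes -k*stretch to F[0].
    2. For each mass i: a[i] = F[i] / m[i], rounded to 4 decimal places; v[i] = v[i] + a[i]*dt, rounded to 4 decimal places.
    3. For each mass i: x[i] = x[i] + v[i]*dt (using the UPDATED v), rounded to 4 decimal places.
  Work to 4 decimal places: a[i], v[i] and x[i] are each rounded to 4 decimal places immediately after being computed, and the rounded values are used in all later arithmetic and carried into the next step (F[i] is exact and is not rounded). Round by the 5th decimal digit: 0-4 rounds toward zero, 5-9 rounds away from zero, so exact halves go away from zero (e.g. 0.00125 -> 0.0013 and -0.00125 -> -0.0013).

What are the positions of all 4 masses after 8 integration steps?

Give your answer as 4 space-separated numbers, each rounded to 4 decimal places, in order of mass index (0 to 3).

Answer: 0.7071 8.4943 12.5216 14.2930

Derivation:
Step 0: x=[6.0000 6.0000 10.0000 16.0000] v=[0.0000 -1.0000 0.0000 0.0000]
Step 1: x=[3.0000 6.5000 11.0000 15.0000] v=[-6.0000 1.0000 2.0000 -2.0000]
Step 2: x=[0.2500 7.2500 11.7500 14.0000] v=[-5.5000 1.5000 1.5000 -2.0000]
Step 3: x=[0.8750 7.3750 11.3750 13.8750] v=[1.2500 0.2500 -0.7500 -0.2500]
Step 4: x=[4.3125 6.8750 10.2500 14.5000] v=[6.8750 -1.0000 -2.2500 1.2500]
Step 5: x=[6.8750 6.5781 9.5625 15.0000] v=[5.1250 -0.5938 -1.3750 1.0000]
Step 6: x=[5.8516 7.1016 10.1016 14.7813] v=[-2.0469 1.0469 1.0781 -0.4375]
Step 7: x=[2.5274 8.0626 11.4805 14.2227] v=[-6.6485 1.9219 2.7578 -1.1172]
Step 8: x=[0.7071 8.4943 12.5216 14.2930] v=[-3.6407 0.8633 2.0821 0.1406]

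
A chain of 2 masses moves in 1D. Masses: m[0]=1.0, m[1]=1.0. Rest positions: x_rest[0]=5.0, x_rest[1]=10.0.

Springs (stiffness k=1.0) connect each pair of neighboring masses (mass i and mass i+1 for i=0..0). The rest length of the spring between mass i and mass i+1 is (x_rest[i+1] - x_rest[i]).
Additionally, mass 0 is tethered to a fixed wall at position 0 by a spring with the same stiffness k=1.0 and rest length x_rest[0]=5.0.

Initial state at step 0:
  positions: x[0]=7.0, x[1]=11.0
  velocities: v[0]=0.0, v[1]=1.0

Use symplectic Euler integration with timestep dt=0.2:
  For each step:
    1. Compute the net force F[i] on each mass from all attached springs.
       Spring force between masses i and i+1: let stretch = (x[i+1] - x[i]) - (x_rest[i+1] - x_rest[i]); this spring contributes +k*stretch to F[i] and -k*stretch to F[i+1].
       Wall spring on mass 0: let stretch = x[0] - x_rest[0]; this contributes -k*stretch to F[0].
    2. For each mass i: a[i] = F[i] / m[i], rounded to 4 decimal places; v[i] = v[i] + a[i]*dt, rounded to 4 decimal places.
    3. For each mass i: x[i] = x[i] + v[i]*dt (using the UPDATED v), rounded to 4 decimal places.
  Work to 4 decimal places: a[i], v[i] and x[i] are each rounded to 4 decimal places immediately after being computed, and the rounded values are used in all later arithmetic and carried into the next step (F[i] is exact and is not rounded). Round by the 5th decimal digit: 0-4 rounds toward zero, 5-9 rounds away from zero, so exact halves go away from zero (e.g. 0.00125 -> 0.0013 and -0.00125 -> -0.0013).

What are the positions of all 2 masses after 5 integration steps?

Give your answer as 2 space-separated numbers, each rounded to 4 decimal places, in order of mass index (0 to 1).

Answer: 5.7015 12.2480

Derivation:
Step 0: x=[7.0000 11.0000] v=[0.0000 1.0000]
Step 1: x=[6.8800 11.2400] v=[-0.6000 1.2000]
Step 2: x=[6.6592 11.5056] v=[-1.1040 1.3280]
Step 3: x=[6.3659 11.7773] v=[-1.4666 1.3587]
Step 4: x=[6.0344 12.0326] v=[-1.6575 1.2764]
Step 5: x=[5.7015 12.2480] v=[-1.6647 1.0768]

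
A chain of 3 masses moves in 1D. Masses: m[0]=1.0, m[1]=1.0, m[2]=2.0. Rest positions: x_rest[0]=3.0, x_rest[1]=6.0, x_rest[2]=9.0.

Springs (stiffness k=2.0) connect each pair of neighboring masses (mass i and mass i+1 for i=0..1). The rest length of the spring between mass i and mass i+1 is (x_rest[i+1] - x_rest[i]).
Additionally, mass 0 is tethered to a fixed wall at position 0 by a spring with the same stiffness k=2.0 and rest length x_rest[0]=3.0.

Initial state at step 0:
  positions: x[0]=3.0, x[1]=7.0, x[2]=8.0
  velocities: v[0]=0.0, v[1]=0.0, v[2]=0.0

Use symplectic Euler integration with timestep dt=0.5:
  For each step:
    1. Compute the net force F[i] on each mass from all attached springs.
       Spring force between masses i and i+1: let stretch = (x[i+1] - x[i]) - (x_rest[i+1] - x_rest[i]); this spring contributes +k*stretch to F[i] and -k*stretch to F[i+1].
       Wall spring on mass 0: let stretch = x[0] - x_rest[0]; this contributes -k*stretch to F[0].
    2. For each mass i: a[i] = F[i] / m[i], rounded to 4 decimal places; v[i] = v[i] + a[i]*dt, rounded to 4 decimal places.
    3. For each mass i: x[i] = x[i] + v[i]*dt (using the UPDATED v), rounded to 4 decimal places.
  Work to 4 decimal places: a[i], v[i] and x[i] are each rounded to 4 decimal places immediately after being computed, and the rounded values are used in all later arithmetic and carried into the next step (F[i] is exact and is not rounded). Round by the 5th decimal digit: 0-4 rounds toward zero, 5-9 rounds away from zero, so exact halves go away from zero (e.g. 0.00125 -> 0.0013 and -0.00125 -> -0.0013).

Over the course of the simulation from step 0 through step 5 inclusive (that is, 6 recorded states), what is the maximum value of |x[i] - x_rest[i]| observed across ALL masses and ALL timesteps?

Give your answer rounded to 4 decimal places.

Answer: 1.6875

Derivation:
Step 0: x=[3.0000 7.0000 8.0000] v=[0.0000 0.0000 0.0000]
Step 1: x=[3.5000 5.5000 8.5000] v=[1.0000 -3.0000 1.0000]
Step 2: x=[3.2500 4.5000 9.0000] v=[-0.5000 -2.0000 1.0000]
Step 3: x=[2.0000 5.1250 9.1250] v=[-2.5000 1.2500 0.2500]
Step 4: x=[1.3125 6.1875 9.0000] v=[-1.3750 2.1250 -0.2500]
Step 5: x=[2.4063 6.2188 8.9219] v=[2.1875 0.0625 -0.1563]
Max displacement = 1.6875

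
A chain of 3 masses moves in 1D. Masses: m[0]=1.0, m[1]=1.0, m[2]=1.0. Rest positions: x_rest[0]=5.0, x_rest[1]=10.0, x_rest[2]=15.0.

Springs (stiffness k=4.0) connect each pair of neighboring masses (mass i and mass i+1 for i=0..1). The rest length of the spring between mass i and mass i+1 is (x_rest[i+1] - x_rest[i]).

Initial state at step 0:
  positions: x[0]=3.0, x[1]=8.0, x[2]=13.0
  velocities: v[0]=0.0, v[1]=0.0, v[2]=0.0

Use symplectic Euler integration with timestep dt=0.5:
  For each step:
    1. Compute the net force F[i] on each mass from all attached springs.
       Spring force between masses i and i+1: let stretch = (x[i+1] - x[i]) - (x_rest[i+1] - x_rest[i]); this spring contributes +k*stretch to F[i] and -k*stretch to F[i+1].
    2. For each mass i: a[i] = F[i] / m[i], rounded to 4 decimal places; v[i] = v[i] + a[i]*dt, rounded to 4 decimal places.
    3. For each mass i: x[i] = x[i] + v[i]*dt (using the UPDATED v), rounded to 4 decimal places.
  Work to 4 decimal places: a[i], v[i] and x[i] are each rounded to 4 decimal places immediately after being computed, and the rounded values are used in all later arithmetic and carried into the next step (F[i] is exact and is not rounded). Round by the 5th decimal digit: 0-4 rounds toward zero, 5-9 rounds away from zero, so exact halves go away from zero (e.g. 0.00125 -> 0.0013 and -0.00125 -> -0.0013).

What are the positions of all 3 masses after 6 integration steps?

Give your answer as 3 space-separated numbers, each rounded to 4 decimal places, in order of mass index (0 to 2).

Answer: 3.0000 8.0000 13.0000

Derivation:
Step 0: x=[3.0000 8.0000 13.0000] v=[0.0000 0.0000 0.0000]
Step 1: x=[3.0000 8.0000 13.0000] v=[0.0000 0.0000 0.0000]
Step 2: x=[3.0000 8.0000 13.0000] v=[0.0000 0.0000 0.0000]
Step 3: x=[3.0000 8.0000 13.0000] v=[0.0000 0.0000 0.0000]
Step 4: x=[3.0000 8.0000 13.0000] v=[0.0000 0.0000 0.0000]
Step 5: x=[3.0000 8.0000 13.0000] v=[0.0000 0.0000 0.0000]
Step 6: x=[3.0000 8.0000 13.0000] v=[0.0000 0.0000 0.0000]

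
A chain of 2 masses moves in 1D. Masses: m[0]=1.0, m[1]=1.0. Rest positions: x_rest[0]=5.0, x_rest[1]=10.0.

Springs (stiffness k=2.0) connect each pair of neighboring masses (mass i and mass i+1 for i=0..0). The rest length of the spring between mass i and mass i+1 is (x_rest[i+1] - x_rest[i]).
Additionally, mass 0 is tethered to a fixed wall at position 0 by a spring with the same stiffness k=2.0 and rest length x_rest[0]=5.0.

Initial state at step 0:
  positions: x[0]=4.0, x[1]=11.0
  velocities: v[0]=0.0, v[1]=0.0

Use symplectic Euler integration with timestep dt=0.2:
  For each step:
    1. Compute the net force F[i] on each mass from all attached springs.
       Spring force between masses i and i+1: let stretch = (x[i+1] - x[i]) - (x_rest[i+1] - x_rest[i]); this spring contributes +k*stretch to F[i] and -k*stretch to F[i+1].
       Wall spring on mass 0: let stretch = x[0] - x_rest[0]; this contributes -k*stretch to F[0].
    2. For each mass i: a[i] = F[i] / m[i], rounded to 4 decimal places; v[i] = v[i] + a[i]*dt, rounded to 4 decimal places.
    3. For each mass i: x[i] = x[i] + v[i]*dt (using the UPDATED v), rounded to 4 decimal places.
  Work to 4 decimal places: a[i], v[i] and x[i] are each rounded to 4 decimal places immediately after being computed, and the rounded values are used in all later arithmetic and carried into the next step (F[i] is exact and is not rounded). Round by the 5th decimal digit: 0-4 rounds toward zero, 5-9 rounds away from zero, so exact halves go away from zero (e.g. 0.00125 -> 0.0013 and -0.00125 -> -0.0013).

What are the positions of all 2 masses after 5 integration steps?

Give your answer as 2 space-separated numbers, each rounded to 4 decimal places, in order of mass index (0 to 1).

Answer: 6.0893 9.5459

Derivation:
Step 0: x=[4.0000 11.0000] v=[0.0000 0.0000]
Step 1: x=[4.2400 10.8400] v=[1.2000 -0.8000]
Step 2: x=[4.6688 10.5520] v=[2.1440 -1.4400]
Step 3: x=[5.1948 10.1933] v=[2.6298 -1.7933]
Step 4: x=[5.7051 9.8348] v=[2.5513 -1.7927]
Step 5: x=[6.0893 9.5459] v=[1.9211 -1.4446]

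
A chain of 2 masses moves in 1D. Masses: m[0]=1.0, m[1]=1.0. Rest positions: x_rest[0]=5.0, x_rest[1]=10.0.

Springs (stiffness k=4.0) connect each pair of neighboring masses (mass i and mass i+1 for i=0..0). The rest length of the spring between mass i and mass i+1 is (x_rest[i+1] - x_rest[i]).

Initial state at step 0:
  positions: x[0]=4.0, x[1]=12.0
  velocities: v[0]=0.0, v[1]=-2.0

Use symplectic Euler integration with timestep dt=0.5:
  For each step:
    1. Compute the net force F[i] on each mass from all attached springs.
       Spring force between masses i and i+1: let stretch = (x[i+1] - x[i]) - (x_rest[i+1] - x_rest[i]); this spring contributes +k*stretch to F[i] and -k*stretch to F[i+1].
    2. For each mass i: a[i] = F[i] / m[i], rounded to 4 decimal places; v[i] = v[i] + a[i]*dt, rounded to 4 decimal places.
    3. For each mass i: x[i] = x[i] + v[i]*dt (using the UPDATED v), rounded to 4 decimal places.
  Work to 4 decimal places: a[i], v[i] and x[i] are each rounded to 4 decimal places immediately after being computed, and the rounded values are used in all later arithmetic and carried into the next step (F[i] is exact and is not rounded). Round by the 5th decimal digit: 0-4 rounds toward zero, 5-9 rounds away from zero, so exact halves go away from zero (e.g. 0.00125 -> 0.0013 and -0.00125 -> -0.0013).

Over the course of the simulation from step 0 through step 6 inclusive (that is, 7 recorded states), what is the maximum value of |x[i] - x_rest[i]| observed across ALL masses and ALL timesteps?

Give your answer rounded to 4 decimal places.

Step 0: x=[4.0000 12.0000] v=[0.0000 -2.0000]
Step 1: x=[7.0000 8.0000] v=[6.0000 -8.0000]
Step 2: x=[6.0000 8.0000] v=[-2.0000 0.0000]
Step 3: x=[2.0000 11.0000] v=[-8.0000 6.0000]
Step 4: x=[2.0000 10.0000] v=[0.0000 -2.0000]
Step 5: x=[5.0000 6.0000] v=[6.0000 -8.0000]
Step 6: x=[4.0000 6.0000] v=[-2.0000 0.0000]
Max displacement = 4.0000

Answer: 4.0000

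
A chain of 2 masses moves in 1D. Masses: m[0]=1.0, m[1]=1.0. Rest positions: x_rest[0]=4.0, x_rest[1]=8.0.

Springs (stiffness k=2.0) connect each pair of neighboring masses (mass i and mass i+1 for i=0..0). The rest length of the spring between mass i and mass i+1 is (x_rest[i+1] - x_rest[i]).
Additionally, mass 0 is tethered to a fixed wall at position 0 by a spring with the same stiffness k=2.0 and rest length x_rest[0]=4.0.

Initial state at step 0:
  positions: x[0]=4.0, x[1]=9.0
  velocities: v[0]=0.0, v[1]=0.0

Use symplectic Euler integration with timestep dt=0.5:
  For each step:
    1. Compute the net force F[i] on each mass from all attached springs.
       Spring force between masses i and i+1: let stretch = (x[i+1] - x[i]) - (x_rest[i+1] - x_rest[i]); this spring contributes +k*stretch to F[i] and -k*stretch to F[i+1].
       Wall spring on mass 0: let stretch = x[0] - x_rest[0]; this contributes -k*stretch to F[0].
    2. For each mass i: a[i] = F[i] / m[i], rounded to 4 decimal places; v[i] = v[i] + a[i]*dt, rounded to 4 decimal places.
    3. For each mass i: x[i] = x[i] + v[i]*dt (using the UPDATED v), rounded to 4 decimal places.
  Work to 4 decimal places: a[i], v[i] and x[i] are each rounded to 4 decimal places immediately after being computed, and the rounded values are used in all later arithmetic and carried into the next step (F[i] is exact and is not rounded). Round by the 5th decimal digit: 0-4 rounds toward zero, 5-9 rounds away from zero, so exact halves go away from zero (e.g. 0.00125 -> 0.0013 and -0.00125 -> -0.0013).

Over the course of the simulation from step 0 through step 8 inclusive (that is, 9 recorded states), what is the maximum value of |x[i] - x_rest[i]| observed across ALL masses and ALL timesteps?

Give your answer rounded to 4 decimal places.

Step 0: x=[4.0000 9.0000] v=[0.0000 0.0000]
Step 1: x=[4.5000 8.5000] v=[1.0000 -1.0000]
Step 2: x=[4.7500 8.0000] v=[0.5000 -1.0000]
Step 3: x=[4.2500 7.8750] v=[-1.0000 -0.2500]
Step 4: x=[3.4375 7.9375] v=[-1.6250 0.1250]
Step 5: x=[3.1563 7.7500] v=[-0.5625 -0.3750]
Step 6: x=[3.5938 7.2657] v=[0.8749 -0.9687]
Step 7: x=[4.0703 6.9454] v=[0.9530 -0.6406]
Step 8: x=[3.9492 7.1876] v=[-0.2422 0.4843]
Max displacement = 1.0546

Answer: 1.0546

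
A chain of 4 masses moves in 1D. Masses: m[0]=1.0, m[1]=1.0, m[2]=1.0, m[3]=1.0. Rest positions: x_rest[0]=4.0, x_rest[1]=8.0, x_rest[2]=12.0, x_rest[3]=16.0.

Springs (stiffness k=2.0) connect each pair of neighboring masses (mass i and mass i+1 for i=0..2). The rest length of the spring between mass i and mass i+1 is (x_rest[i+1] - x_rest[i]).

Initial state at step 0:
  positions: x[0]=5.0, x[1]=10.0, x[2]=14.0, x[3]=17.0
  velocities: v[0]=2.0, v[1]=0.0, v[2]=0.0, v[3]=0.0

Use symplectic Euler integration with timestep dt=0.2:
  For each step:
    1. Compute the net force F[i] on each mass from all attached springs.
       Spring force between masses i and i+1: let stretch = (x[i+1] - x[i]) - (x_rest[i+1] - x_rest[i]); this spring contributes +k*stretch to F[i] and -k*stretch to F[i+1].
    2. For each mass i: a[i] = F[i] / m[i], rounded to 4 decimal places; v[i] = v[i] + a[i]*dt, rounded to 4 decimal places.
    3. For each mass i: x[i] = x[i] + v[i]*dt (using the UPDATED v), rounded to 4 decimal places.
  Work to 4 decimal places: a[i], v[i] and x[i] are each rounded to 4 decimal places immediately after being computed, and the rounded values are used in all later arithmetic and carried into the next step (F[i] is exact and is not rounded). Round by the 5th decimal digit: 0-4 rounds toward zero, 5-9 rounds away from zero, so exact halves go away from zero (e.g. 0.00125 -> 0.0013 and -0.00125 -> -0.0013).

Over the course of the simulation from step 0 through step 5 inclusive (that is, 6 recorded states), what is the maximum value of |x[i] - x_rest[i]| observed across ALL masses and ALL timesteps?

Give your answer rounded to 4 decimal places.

Step 0: x=[5.0000 10.0000 14.0000 17.0000] v=[2.0000 0.0000 0.0000 0.0000]
Step 1: x=[5.4800 9.9200 13.9200 17.0800] v=[2.4000 -0.4000 -0.4000 0.4000]
Step 2: x=[5.9952 9.8048 13.7728 17.2272] v=[2.5760 -0.5760 -0.7360 0.7360]
Step 3: x=[6.4952 9.7023 13.5845 17.4180] v=[2.4998 -0.5126 -0.9414 0.9542]
Step 4: x=[6.9317 9.6538 13.3923 17.6222] v=[2.1826 -0.2426 -0.9609 1.0208]
Step 5: x=[7.2660 9.6866 13.2394 17.8080] v=[1.6714 0.1640 -0.7643 0.9288]
Max displacement = 3.2660

Answer: 3.2660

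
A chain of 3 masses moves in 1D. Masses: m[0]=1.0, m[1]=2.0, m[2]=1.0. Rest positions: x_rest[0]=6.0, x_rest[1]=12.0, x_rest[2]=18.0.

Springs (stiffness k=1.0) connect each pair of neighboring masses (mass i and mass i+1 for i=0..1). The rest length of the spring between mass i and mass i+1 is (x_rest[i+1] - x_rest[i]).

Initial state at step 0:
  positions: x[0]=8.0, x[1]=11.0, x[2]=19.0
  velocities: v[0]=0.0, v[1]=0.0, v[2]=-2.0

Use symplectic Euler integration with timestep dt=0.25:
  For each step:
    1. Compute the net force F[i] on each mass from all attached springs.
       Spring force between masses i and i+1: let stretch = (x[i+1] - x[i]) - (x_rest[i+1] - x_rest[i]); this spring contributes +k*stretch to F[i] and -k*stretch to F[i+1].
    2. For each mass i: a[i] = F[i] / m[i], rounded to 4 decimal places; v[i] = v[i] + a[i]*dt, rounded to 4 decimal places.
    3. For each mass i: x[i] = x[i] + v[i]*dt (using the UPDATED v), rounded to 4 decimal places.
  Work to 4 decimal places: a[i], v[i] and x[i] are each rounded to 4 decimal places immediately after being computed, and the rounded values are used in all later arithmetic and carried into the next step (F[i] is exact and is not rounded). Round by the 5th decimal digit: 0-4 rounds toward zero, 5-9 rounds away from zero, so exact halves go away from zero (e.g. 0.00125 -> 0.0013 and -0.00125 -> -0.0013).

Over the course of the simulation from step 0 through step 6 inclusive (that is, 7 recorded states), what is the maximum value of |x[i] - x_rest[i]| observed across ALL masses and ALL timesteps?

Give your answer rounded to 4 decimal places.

Step 0: x=[8.0000 11.0000 19.0000] v=[0.0000 0.0000 -2.0000]
Step 1: x=[7.8125 11.1563 18.3750] v=[-0.7500 0.6250 -2.5000]
Step 2: x=[7.4590 11.4337 17.6738] v=[-1.4141 1.1094 -2.8047]
Step 3: x=[6.9789 11.7819 16.9576] v=[-1.9204 1.3926 -2.8647]
Step 4: x=[6.4240 12.1417 16.2930] v=[-2.2197 1.4392 -2.6586]
Step 5: x=[5.8514 12.4526 15.7439] v=[-2.2903 1.2434 -2.1964]
Step 6: x=[5.3164 12.6600 15.3641] v=[-2.1400 0.8297 -1.5192]
Max displacement = 2.6359

Answer: 2.6359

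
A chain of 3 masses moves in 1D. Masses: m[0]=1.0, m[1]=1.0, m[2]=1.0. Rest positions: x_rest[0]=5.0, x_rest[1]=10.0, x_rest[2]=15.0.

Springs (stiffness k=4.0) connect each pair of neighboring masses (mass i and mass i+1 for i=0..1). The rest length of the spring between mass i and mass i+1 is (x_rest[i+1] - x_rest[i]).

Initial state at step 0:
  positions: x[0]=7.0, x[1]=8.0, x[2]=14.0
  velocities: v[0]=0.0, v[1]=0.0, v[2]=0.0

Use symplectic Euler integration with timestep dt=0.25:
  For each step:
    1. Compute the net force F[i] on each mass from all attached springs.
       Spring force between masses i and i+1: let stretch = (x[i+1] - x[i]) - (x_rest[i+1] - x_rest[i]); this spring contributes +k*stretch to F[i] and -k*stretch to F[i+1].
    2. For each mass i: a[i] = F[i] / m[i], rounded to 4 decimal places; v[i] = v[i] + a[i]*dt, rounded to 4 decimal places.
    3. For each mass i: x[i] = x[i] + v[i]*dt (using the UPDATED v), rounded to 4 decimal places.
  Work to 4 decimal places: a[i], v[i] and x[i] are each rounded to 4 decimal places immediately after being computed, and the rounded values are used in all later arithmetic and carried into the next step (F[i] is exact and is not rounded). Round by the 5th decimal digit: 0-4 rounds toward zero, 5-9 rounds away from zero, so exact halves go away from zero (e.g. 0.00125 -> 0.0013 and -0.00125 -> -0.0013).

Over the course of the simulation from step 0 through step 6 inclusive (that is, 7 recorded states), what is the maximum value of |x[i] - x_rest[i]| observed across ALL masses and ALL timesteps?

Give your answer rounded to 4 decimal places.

Answer: 2.0279

Derivation:
Step 0: x=[7.0000 8.0000 14.0000] v=[0.0000 0.0000 0.0000]
Step 1: x=[6.0000 9.2500 13.7500] v=[-4.0000 5.0000 -1.0000]
Step 2: x=[4.5625 10.8125 13.6250] v=[-5.7500 6.2500 -0.5000]
Step 3: x=[3.4375 11.5156 14.0469] v=[-4.5000 2.8125 1.6875]
Step 4: x=[3.0820 10.8320 15.0860] v=[-1.4219 -2.7343 4.1562]
Step 5: x=[3.4140 9.2744 16.3116] v=[1.3281 -6.2303 4.9022]
Step 6: x=[3.9611 8.0110 17.0279] v=[2.1885 -5.0535 2.8650]
Max displacement = 2.0279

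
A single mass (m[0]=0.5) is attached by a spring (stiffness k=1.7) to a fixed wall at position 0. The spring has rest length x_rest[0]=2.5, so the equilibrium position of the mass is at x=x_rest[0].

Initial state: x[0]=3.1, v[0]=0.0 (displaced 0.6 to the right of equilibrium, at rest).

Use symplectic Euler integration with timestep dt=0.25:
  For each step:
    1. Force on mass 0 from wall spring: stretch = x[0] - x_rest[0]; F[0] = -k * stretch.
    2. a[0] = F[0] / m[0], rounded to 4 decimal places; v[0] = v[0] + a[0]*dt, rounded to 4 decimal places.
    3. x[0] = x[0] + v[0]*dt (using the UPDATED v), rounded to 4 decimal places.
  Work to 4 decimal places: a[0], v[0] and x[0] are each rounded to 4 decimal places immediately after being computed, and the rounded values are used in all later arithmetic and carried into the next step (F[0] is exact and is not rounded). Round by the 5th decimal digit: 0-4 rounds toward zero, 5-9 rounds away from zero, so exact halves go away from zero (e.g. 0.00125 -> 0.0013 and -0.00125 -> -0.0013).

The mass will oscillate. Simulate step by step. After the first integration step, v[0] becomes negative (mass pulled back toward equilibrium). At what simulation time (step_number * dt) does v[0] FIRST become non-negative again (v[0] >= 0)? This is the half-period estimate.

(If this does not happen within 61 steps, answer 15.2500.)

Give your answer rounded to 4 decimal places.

Step 0: x=[3.1000] v=[0.0000]
Step 1: x=[2.9725] v=[-0.5100]
Step 2: x=[2.7446] v=[-0.9116]
Step 3: x=[2.4647] v=[-1.1195]
Step 4: x=[2.1923] v=[-1.0895]
Step 5: x=[1.9853] v=[-0.8280]
Step 6: x=[1.8877] v=[-0.3905]
Step 7: x=[1.9202] v=[0.1300]
First v>=0 after going negative at step 7, time=1.7500

Answer: 1.7500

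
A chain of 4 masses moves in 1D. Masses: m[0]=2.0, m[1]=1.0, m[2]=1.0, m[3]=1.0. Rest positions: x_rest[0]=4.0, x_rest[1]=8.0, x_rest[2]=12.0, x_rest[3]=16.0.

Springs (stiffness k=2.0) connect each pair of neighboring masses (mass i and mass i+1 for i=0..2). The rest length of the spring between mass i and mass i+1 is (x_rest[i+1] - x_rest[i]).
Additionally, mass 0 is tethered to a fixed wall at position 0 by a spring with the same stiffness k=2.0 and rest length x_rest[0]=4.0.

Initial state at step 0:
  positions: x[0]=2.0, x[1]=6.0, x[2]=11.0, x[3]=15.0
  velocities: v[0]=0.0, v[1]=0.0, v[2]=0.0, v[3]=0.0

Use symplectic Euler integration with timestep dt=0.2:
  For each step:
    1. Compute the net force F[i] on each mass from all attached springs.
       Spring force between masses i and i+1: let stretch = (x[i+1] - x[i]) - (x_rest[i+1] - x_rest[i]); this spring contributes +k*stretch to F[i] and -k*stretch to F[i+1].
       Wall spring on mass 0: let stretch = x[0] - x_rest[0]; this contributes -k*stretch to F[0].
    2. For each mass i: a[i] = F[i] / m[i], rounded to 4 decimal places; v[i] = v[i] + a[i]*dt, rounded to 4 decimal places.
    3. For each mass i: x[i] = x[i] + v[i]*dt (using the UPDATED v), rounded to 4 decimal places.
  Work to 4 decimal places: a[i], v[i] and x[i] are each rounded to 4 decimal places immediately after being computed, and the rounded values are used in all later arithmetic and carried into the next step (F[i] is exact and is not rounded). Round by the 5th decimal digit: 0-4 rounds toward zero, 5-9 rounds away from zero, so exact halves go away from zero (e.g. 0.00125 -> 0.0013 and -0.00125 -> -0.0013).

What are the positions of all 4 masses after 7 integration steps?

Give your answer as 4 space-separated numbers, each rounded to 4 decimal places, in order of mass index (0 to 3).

Answer: 3.8052 7.1897 10.3851 14.5443

Derivation:
Step 0: x=[2.0000 6.0000 11.0000 15.0000] v=[0.0000 0.0000 0.0000 0.0000]
Step 1: x=[2.0800 6.0800 10.9200 15.0000] v=[0.4000 0.4000 -0.4000 0.0000]
Step 2: x=[2.2368 6.2272 10.7792 14.9936] v=[0.7840 0.7360 -0.7040 -0.0320]
Step 3: x=[2.4637 6.4193 10.6114 14.9700] v=[1.1347 0.9606 -0.8390 -0.1178]
Step 4: x=[2.7503 6.6303 10.4569 14.9178] v=[1.4331 1.0552 -0.7724 -0.2612]
Step 5: x=[3.0821 6.8371 10.3532 14.8287] v=[1.6590 1.0338 -0.5187 -0.4456]
Step 6: x=[3.4408 7.0247 10.3262 14.7015] v=[1.7936 0.9382 -0.1349 -0.6358]
Step 7: x=[3.8052 7.1897 10.3851 14.5443] v=[1.8222 0.8252 0.2946 -0.7859]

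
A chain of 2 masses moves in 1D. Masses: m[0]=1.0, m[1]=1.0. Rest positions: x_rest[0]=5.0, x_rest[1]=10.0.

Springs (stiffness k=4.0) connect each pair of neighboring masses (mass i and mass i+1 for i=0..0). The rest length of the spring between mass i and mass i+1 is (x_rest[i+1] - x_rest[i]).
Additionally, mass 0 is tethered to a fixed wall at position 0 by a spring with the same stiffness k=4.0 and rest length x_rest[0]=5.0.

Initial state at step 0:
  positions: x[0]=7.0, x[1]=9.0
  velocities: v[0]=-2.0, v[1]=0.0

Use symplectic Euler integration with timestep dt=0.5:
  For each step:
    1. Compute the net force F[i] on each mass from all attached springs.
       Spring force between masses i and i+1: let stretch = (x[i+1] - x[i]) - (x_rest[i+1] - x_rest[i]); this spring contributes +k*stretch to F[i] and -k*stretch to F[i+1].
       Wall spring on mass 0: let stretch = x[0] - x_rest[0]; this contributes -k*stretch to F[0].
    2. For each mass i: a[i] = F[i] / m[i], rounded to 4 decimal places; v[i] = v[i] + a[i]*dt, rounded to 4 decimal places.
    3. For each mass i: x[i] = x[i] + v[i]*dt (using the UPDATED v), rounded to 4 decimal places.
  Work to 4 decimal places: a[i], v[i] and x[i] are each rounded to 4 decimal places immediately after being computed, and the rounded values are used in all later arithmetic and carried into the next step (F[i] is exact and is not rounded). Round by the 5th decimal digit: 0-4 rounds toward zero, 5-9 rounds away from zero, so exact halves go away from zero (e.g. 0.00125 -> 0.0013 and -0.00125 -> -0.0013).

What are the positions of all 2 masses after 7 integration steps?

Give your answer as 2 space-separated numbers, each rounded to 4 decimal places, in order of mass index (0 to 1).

Answer: 5.0000 11.0000

Derivation:
Step 0: x=[7.0000 9.0000] v=[-2.0000 0.0000]
Step 1: x=[1.0000 12.0000] v=[-12.0000 6.0000]
Step 2: x=[5.0000 9.0000] v=[8.0000 -6.0000]
Step 3: x=[8.0000 7.0000] v=[6.0000 -4.0000]
Step 4: x=[2.0000 11.0000] v=[-12.0000 8.0000]
Step 5: x=[3.0000 11.0000] v=[2.0000 0.0000]
Step 6: x=[9.0000 8.0000] v=[12.0000 -6.0000]
Step 7: x=[5.0000 11.0000] v=[-8.0000 6.0000]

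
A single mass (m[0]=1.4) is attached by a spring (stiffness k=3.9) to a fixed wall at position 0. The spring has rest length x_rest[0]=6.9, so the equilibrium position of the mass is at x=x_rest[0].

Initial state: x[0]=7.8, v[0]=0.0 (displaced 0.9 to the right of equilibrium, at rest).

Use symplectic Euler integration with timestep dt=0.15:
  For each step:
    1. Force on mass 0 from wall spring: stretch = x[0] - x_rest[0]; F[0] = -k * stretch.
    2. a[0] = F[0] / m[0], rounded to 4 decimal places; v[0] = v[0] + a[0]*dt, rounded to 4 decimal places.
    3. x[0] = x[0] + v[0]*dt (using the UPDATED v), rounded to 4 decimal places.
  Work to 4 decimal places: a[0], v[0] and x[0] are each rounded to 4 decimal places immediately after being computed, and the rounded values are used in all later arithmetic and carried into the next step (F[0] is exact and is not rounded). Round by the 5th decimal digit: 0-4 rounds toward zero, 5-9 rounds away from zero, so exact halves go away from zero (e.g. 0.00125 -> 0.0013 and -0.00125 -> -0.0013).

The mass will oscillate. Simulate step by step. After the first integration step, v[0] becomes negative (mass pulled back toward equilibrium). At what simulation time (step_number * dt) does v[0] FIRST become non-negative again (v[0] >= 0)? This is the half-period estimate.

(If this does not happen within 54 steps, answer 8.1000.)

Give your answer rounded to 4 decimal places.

Answer: 1.9500

Derivation:
Step 0: x=[7.8000] v=[0.0000]
Step 1: x=[7.7436] v=[-0.3761]
Step 2: x=[7.6343] v=[-0.7286]
Step 3: x=[7.4790] v=[-1.0354]
Step 4: x=[7.2874] v=[-1.2773]
Step 5: x=[7.0715] v=[-1.4392]
Step 6: x=[6.8449] v=[-1.5109]
Step 7: x=[6.6217] v=[-1.4879]
Step 8: x=[6.4160] v=[-1.3716]
Step 9: x=[6.2406] v=[-1.1694]
Step 10: x=[6.1065] v=[-0.8939]
Step 11: x=[6.0222] v=[-0.5623]
Step 12: x=[5.9929] v=[-0.1955]
Step 13: x=[6.0204] v=[0.1835]
First v>=0 after going negative at step 13, time=1.9500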